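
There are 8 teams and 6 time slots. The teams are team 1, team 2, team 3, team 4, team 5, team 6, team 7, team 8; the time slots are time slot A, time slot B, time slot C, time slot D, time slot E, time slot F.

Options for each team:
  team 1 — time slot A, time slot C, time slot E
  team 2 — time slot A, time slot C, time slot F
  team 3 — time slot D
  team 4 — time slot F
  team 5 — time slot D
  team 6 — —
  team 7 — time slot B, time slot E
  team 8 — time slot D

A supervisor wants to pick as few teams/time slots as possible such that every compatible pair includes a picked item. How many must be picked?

A maximum matching has 5 edges (e.g. team 1–time slot C, team 2–time slot A, team 3–time slot D, team 4–time slot F, team 7–time slot B).
By König's theorem the minimum vertex cover has the same size. One such cover is {team 1, team 2, team 4, team 7, time slot D}.

5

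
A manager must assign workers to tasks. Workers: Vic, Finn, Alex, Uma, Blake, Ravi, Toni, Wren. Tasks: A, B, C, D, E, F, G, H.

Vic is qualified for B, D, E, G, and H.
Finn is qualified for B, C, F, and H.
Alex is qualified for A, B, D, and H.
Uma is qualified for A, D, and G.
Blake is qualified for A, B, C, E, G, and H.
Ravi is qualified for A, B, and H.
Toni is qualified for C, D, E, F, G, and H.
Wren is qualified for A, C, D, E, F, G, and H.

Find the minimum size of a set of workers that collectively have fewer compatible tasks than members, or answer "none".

none

A matching saturating every worker exists, for instance Vic→H, Finn→F, Alex→D, Uma→A, Blake→C, Ravi→B, Toni→E, Wren→G.
By Hall's marriage theorem, this means |N(S)| ≥ |S| for every subset S, so no violating subset exists.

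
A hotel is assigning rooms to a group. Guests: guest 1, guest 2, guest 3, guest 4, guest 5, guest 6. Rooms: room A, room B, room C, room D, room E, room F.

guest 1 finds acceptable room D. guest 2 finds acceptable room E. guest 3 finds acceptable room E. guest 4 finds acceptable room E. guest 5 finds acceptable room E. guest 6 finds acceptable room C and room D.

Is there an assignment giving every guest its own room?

No

The set {guest 2, guest 3, guest 4, guest 5} has only 1 neighbour ({room E}), so by Hall's theorem at most 3 of the 6 guests can be matched.
Hence no matching covers every guest.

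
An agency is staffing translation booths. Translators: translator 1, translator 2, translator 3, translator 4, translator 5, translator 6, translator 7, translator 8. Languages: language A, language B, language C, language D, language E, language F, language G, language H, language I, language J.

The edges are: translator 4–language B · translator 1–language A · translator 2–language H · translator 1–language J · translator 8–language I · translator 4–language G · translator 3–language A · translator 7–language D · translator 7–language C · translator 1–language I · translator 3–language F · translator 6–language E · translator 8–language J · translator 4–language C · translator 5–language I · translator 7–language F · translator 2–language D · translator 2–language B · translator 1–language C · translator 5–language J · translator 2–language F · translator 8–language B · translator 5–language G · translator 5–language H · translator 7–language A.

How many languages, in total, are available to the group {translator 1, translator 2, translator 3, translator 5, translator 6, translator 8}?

10

The union of neighbours of {translator 1, translator 2, translator 3, translator 5, translator 6, translator 8} is {language A, language B, language C, language D, language E, language F, language G, language H, language I, language J}, which has 10 elements.
Since |N(S)| = 10 ≥ |S| = 6, Hall's condition holds for this subset.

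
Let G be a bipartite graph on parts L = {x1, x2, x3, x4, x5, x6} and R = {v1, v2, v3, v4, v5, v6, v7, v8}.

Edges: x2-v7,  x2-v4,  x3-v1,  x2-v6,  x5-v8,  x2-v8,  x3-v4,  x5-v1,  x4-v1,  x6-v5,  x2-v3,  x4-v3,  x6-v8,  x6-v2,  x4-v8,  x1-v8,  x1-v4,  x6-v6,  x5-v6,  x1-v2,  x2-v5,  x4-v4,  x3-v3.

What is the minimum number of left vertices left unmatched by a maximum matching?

0

A valid assignment of size 6: x1-v4, x2-v8, x3-v1, x4-v3, x5-v6, x6-v2.
This saturates every left vertex, so 6 is the maximum.
That matches 6 of the 6, leaving 0 unmatched; no matching can do better.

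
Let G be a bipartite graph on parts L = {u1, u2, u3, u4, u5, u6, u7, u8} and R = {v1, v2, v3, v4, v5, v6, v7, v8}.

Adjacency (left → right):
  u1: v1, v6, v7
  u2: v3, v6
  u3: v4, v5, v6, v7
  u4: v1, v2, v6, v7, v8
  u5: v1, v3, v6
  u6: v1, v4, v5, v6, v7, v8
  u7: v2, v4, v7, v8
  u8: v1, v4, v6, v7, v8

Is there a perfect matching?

Yes

One maximum matching: u1→v7, u2→v3, u3→v5, u4→v2, u5→v1, u6→v8, u7→v4, u8→v6.
All 8 left vertices are covered.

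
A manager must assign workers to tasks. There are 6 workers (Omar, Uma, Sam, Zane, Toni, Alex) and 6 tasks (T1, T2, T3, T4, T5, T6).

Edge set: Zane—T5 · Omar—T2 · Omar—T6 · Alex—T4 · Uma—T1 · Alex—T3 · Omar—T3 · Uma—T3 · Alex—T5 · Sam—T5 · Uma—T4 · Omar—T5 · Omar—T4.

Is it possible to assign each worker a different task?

The set {Sam, Zane, Toni} has only 1 neighbour ({T5}), so by Hall's theorem at most 4 of the 6 workers can be matched.
Hence no matching covers every worker.

No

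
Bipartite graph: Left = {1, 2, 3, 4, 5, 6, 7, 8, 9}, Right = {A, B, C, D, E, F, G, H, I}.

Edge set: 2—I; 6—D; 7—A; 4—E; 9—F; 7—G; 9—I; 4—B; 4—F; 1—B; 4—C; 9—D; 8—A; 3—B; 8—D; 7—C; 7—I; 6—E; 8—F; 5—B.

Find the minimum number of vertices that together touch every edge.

A maximum matching has 7 edges (e.g. 1–B, 2–I, 4–C, 6–E, 7–G, 8–D, 9–F).
By König's theorem the minimum vertex cover has the same size. One such cover is {2, 4, 6, 7, 8, 9, B}.

7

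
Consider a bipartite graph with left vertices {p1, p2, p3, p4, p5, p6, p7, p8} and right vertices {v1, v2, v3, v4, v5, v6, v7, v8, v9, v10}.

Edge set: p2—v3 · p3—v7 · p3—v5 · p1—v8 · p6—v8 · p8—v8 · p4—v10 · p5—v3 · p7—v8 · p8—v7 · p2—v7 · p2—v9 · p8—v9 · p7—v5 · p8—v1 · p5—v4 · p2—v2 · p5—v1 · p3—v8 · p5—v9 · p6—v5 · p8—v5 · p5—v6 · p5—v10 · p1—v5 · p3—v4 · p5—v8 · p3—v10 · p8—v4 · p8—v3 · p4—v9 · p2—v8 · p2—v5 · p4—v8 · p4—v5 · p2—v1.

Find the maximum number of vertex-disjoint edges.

7

For example, pair p1→v5, p2→v2, p3→v4, p4→v9, p5→v10, p6→v8, p8→v3.
The set {p1, p6, p7} has only 2 neighbours ({v5, v8}), so by Hall's theorem at most 7 of the 8 left vertices can be matched.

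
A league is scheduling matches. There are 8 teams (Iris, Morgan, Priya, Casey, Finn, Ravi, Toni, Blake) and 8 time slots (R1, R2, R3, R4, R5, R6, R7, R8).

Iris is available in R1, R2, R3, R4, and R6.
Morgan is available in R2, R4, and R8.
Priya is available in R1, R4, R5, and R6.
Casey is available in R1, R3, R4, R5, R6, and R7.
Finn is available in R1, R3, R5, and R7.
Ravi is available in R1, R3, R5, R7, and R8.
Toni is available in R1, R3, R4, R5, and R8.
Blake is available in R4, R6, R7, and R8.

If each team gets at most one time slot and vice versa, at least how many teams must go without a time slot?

One maximum matching: Iris–R3, Morgan–R2, Priya–R4, Casey–R6, Finn–R5, Ravi–R8, Toni–R1, Blake–R7.
This saturates every team, so 8 is the maximum.
That matches 8 of the 8, leaving 0 unmatched; no matching can do better.

0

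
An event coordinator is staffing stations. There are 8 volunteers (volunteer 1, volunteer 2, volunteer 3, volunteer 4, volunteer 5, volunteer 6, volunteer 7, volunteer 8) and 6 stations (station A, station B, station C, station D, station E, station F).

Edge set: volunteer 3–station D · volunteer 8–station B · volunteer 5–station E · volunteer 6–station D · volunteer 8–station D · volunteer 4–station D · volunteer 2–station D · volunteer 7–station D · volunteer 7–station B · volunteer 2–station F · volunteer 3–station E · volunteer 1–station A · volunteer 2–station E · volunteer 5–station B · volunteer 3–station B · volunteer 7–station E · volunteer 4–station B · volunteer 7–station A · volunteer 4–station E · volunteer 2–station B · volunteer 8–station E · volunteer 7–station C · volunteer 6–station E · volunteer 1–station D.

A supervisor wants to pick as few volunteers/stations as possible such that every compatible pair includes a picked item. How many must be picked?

A maximum matching has 6 edges (e.g. volunteer 1–station A, volunteer 2–station F, volunteer 3–station E, volunteer 4–station D, volunteer 5–station B, volunteer 7–station C).
By König's theorem the minimum vertex cover has the same size. One such cover is {volunteer 1, volunteer 2, volunteer 7, station B, station D, station E}.

6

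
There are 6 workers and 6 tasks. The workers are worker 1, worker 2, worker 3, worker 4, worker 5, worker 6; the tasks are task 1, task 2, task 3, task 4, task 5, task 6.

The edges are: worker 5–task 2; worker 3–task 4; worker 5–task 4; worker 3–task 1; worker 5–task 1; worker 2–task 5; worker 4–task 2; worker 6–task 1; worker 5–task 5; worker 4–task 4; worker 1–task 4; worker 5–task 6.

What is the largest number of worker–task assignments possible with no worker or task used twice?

For example, pair worker 1→task 4, worker 2→task 5, worker 3→task 1, worker 4→task 2, worker 5→task 6.
The set {worker 1, worker 3, worker 6} has only 2 neighbours ({task 1, task 4}), so by Hall's theorem at most 5 of the 6 workers can be matched.

5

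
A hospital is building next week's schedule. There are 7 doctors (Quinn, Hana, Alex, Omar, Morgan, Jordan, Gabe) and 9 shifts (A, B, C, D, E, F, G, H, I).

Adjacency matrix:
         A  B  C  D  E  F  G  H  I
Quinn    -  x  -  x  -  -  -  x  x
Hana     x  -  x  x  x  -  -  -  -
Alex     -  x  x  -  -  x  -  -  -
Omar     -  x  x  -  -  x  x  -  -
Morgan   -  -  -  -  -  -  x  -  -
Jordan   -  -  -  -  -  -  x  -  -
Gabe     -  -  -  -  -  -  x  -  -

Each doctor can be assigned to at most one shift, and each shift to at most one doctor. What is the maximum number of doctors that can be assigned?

5

A valid assignment of size 5: Quinn-D, Hana-E, Alex-F, Omar-B, Morgan-G.
The set {Morgan, Jordan, Gabe} has only 1 neighbour ({G}), so by Hall's theorem at most 5 of the 7 doctors can be matched.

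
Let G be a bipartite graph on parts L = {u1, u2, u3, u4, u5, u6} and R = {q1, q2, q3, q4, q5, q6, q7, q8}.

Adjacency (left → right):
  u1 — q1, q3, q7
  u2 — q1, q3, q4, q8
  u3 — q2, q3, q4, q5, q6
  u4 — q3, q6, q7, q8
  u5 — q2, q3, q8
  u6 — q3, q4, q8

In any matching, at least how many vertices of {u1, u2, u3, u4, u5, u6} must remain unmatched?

A valid assignment of size 6: u1-q3, u2-q4, u3-q6, u4-q7, u5-q2, u6-q8.
All 6 left vertices are matched, so no larger matching exists.
That matches 6 of the 6, leaving 0 unmatched; no matching can do better.

0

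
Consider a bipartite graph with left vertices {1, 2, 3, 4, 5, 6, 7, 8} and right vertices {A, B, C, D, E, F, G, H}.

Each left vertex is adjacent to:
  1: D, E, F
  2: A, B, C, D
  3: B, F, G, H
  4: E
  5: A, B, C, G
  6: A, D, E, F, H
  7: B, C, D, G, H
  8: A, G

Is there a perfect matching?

Yes

A valid assignment of size 8: 1→D, 2→C, 3→F, 4→E, 5→B, 6→A, 7→H, 8→G.
Every left vertex is matched, so this is a perfect matching.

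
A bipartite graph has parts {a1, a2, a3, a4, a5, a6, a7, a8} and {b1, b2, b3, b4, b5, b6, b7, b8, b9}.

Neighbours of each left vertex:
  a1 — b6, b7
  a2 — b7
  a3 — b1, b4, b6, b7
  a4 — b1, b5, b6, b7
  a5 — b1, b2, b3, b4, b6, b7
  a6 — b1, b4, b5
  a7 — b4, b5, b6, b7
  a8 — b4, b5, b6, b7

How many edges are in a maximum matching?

One maximum matching: a1→b6, a2→b7, a3→b4, a4→b1, a5→b2, a6→b5.
The set {a1, a2, a3, a4, a6, a7, a8} has only 5 neighbours ({b1, b4, b5, b6, b7}), so by Hall's theorem at most 6 of the 8 left vertices can be matched.

6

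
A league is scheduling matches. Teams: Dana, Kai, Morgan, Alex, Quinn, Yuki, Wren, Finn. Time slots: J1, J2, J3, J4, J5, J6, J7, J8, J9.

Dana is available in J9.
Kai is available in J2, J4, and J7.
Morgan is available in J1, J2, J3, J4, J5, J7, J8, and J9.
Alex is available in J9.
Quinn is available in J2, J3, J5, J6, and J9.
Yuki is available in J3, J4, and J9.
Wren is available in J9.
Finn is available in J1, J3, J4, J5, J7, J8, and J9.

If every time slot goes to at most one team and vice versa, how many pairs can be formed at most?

For example, pair Dana–J9, Kai–J2, Morgan–J1, Quinn–J6, Yuki–J4, Finn–J7.
The set {Dana, Alex, Wren} has only 1 neighbour ({J9}), so by Hall's theorem at most 6 of the 8 teams can be matched.

6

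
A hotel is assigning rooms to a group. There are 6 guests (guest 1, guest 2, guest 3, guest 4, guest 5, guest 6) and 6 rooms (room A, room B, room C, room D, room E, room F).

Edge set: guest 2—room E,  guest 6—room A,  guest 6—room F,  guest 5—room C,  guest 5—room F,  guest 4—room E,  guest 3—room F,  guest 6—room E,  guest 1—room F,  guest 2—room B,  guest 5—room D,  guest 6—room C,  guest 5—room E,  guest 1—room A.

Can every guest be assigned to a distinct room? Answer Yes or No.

Yes

For example, pair guest 1→room A, guest 2→room B, guest 3→room F, guest 4→room E, guest 5→room D, guest 6→room C.
Every guest is matched, so this is a perfect matching.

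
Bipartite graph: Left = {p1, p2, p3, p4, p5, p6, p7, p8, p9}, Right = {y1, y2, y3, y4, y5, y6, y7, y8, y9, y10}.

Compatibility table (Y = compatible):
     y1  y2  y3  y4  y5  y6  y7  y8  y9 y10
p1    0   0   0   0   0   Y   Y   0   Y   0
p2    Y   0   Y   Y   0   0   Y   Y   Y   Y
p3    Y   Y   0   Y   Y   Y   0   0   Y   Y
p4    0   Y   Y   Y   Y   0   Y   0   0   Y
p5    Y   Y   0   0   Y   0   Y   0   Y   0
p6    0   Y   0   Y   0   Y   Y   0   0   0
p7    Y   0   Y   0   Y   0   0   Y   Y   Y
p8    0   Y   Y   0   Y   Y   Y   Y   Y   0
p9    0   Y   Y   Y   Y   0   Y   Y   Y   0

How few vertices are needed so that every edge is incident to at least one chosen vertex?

9

{p1, p2, p3, p4, p5, p6, p7, p8, p9} is a vertex cover of size 9: every edge has an endpoint in this set.
No smaller cover exists because p1–y9, p2–y1, p3–y4, p4–y3, p5–y5, p6–y2, p7–y10, p8–y6, p9–y7 is a matching of size 9, and a cover must include an endpoint of each of these disjoint edges (König's theorem).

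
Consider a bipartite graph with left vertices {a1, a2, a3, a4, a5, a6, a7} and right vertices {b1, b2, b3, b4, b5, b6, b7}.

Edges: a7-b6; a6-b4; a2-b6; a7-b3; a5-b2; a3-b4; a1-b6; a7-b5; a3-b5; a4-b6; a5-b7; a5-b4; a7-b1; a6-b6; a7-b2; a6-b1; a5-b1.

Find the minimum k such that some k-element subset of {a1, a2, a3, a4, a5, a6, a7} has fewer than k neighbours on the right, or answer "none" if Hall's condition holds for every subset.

2

Take S = {a1, a2}. Its neighbourhood is {b6}, so |N(S)| = 1 < |S| = 2.
No single vertex violates Hall's condition since each has at least one neighbour, so 2 is the minimum.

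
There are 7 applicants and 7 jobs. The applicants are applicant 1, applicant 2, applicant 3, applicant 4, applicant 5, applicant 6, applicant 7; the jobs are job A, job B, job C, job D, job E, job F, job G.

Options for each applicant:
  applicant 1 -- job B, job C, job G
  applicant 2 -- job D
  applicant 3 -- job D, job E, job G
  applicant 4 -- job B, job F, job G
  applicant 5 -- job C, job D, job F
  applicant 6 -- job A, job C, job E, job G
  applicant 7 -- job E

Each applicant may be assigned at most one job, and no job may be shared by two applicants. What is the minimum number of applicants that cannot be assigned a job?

0

A valid assignment of size 7: applicant 1→job B, applicant 2→job D, applicant 3→job G, applicant 4→job F, applicant 5→job C, applicant 6→job A, applicant 7→job E.
This saturates every applicant, so 7 is the maximum.
That matches 7 of the 7, leaving 0 unmatched; no matching can do better.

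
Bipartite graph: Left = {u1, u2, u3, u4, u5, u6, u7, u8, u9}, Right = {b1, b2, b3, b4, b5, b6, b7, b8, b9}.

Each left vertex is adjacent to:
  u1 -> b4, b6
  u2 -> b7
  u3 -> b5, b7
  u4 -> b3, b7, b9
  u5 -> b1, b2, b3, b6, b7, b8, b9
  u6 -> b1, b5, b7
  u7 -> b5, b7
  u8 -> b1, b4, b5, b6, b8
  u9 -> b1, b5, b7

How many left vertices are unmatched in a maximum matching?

2

For example, pair u1-b4, u2-b7, u3-b5, u4-b3, u5-b8, u6-b1, u8-b6.
The set {u2, u3, u6, u7, u9} has only 3 neighbours ({b1, b5, b7}), so by Hall's theorem at most 7 of the 9 left vertices can be matched.
That matches 7 of the 9, leaving 2 unmatched; no matching can do better.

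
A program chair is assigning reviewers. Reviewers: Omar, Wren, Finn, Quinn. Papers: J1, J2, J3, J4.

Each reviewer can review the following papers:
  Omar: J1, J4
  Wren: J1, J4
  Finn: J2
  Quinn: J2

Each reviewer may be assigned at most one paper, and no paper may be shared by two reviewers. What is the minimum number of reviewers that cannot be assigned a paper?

1

One maximum matching: Omar-J4, Wren-J1, Finn-J2.
The set {Finn, Quinn} has only 1 neighbour ({J2}), so by Hall's theorem at most 3 of the 4 reviewers can be matched.
That matches 3 of the 4, leaving 1 unmatched; no matching can do better.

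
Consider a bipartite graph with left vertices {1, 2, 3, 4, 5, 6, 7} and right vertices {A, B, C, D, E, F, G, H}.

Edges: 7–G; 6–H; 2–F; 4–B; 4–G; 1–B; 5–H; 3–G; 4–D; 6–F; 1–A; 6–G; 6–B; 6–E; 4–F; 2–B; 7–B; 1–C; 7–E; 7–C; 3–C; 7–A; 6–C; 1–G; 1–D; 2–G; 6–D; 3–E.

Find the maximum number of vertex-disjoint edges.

7

A valid assignment of size 7: 1-A, 2-F, 3-C, 4-B, 5-H, 6-E, 7-G.
This saturates every left vertex, so 7 is the maximum.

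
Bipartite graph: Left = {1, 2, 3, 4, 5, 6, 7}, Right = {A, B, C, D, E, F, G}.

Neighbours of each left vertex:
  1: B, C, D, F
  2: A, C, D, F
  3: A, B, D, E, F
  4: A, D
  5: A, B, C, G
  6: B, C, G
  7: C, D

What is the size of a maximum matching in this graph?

For example, pair 1→D, 2→F, 3→E, 4→A, 5→B, 6→G, 7→C.
This saturates every left vertex, so 7 is the maximum.

7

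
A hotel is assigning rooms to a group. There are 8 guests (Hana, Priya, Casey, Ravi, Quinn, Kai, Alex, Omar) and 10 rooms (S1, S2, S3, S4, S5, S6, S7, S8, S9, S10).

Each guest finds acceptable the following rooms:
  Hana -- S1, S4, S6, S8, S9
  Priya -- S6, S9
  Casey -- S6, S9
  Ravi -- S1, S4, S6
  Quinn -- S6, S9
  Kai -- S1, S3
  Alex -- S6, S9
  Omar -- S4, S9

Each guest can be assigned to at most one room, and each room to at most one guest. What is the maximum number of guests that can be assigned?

For example, pair Hana–S8, Priya–S9, Casey–S6, Ravi–S1, Kai–S3, Omar–S4.
The set {Priya, Casey, Quinn, Alex} has only 2 neighbours ({S6, S9}), so by Hall's theorem at most 6 of the 8 guests can be matched.

6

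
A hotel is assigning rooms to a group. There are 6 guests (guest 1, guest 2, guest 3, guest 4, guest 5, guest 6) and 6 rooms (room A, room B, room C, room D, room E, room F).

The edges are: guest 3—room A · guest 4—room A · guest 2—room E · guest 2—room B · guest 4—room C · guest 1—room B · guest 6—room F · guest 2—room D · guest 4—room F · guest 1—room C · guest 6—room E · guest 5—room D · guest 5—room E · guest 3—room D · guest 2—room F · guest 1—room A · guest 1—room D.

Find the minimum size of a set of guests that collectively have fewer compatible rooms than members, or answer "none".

none

A matching saturating every guest exists, for instance guest 1→room B, guest 2→room E, guest 3→room A, guest 4→room C, guest 5→room D, guest 6→room F.
By Hall's marriage theorem, this means |N(S)| ≥ |S| for every subset S, so no violating subset exists.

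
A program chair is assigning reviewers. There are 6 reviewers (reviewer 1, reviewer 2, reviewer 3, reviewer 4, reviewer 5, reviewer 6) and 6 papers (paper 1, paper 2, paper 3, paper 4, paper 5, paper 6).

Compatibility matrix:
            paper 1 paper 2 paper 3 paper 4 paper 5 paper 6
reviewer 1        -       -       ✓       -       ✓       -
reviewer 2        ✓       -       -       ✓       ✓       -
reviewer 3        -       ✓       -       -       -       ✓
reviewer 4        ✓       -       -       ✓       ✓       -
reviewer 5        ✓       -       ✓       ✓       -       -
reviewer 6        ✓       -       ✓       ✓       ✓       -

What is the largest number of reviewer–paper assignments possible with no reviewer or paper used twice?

5

One maximum matching: reviewer 1-paper 3, reviewer 2-paper 5, reviewer 3-paper 6, reviewer 4-paper 1, reviewer 5-paper 4.
The set {reviewer 1, reviewer 2, reviewer 4, reviewer 5, reviewer 6} has only 4 neighbours ({paper 1, paper 3, paper 4, paper 5}), so by Hall's theorem at most 5 of the 6 reviewers can be matched.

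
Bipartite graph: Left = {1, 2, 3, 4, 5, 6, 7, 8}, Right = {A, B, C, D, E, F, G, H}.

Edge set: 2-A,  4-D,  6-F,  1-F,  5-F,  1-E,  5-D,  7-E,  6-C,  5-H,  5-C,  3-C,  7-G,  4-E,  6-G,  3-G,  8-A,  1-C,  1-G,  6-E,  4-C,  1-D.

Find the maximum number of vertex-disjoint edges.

For example, pair 1→F, 2→A, 3→G, 4→D, 5→H, 6→C, 7→E.
The set {2, 8} has only 1 neighbour ({A}), so by Hall's theorem at most 7 of the 8 left vertices can be matched.

7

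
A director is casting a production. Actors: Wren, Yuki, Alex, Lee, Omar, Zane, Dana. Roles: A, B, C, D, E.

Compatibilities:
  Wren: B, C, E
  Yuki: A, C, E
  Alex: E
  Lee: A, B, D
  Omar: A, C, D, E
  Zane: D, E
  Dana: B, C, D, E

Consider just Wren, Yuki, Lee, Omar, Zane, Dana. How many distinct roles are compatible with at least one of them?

The union of neighbours of {Wren, Yuki, Lee, Omar, Zane, Dana} is {A, B, C, D, E}, which has 5 elements.
Since |N(S)| = 5 < |S| = 6, Hall's condition fails for this subset.

5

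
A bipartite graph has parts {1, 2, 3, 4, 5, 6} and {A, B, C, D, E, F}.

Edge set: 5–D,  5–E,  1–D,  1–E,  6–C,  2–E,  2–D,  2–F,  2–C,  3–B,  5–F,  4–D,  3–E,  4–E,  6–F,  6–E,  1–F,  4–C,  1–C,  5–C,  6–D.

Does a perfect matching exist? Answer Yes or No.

No

The set {1, 2, 4, 5, 6} has only 4 neighbours ({C, D, E, F}), so by Hall's theorem at most 5 of the 6 left vertices can be matched.
Hence no matching covers every left vertex.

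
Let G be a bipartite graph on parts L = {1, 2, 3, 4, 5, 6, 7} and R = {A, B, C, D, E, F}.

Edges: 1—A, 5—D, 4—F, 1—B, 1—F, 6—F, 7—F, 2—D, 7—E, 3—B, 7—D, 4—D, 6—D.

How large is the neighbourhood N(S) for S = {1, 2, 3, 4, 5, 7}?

5

The union of neighbours of {1, 2, 3, 4, 5, 7} is {A, B, D, E, F}, which has 5 elements.
Since |N(S)| = 5 < |S| = 6, Hall's condition fails for this subset.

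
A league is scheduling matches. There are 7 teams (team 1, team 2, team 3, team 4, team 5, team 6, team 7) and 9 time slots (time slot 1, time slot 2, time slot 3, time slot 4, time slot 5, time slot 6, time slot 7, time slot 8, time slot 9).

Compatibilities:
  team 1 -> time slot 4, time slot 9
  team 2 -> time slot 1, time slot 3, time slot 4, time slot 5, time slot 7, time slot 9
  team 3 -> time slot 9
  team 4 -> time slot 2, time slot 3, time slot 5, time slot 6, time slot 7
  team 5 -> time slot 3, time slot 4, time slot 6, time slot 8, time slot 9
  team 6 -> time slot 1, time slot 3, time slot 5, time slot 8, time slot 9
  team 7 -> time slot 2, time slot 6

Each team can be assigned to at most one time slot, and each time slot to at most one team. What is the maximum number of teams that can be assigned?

One maximum matching: team 1-time slot 4, team 2-time slot 7, team 3-time slot 9, team 4-time slot 5, team 5-time slot 3, team 6-time slot 8, team 7-time slot 2.
All 7 teams are matched, so no larger matching exists.

7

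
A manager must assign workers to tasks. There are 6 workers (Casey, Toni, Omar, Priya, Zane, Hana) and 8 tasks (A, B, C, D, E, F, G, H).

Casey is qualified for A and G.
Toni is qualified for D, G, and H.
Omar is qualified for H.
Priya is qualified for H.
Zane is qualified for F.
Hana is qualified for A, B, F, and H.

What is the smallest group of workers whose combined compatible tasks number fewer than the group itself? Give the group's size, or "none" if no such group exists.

2

Take S = {Omar, Priya}. Its neighbourhood is {H}, so |N(S)| = 1 < |S| = 2.
No single vertex violates Hall's condition since each has at least one neighbour, so 2 is the minimum.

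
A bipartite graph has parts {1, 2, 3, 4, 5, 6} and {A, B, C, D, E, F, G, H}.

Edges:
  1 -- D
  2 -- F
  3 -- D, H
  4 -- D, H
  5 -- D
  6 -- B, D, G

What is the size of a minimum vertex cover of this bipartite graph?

{2, 6, D, H} is a vertex cover of size 4: every edge has an endpoint in this set.
No smaller cover exists because 1–D, 2–F, 3–H, 6–B is a matching of size 4, and a cover must include an endpoint of each of these disjoint edges (König's theorem).

4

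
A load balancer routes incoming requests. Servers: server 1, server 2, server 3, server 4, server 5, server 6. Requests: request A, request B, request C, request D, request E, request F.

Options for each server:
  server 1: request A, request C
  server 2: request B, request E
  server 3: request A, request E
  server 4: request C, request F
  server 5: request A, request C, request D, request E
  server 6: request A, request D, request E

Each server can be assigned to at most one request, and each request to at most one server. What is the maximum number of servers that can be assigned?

6

A valid assignment of size 6: server 1→request C, server 2→request B, server 3→request A, server 4→request F, server 5→request D, server 6→request E.
This saturates every server, so 6 is the maximum.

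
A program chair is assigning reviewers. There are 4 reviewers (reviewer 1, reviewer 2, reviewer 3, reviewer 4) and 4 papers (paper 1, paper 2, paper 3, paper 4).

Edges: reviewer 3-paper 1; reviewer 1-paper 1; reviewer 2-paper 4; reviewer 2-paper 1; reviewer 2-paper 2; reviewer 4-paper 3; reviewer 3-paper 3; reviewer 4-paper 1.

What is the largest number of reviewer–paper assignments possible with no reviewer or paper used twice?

For example, pair reviewer 1→paper 1, reviewer 2→paper 4, reviewer 3→paper 3.
The set {reviewer 1, reviewer 3, reviewer 4} has only 2 neighbours ({paper 1, paper 3}), so by Hall's theorem at most 3 of the 4 reviewers can be matched.

3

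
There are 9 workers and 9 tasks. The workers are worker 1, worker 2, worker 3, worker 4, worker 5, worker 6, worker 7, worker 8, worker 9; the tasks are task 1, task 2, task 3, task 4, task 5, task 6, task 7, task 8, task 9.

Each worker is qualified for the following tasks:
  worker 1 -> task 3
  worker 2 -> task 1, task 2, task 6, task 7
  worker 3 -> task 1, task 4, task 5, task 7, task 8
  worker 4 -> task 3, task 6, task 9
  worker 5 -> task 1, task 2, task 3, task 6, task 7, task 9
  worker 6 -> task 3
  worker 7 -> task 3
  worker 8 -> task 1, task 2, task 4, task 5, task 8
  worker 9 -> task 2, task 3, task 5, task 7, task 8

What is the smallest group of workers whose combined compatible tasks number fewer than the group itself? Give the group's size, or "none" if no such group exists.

2

Take S = {worker 1, worker 6}. Its neighbourhood is {task 3}, so |N(S)| = 1 < |S| = 2.
No single vertex violates Hall's condition since each has at least one neighbour, so 2 is the minimum.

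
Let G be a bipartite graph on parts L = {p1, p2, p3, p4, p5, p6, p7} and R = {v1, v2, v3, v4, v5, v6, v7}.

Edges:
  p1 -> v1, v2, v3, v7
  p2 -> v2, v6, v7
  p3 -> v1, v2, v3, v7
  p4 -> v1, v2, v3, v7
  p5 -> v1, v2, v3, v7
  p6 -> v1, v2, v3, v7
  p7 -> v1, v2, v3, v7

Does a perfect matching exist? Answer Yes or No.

No

The set {p1, p3, p4, p5, p6, p7} has only 4 neighbours ({v1, v2, v3, v7}), so by Hall's theorem at most 5 of the 7 left vertices can be matched.
Hence no matching covers every left vertex.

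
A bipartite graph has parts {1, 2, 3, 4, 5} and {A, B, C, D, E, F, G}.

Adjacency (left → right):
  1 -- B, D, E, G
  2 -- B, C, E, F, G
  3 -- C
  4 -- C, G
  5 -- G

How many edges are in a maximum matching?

4

For example, pair 1-B, 2-E, 3-C, 4-G.
The set {3, 4, 5} has only 2 neighbours ({C, G}), so by Hall's theorem at most 4 of the 5 left vertices can be matched.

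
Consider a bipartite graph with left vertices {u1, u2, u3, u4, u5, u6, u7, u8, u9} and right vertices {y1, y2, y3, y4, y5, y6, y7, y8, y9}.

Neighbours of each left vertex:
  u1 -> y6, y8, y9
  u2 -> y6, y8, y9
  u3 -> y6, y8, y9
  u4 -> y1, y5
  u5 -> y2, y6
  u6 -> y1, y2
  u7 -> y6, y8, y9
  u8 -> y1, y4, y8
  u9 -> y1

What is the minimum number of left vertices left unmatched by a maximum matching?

2

One maximum matching: u1→y9, u2→y6, u3→y8, u4→y5, u5→y2, u6→y1, u8→y4.
The set {u1, u2, u3, u5, u6, u7, u9} has only 5 neighbours ({y1, y2, y6, y8, y9}), so by Hall's theorem at most 7 of the 9 left vertices can be matched.
That matches 7 of the 9, leaving 2 unmatched; no matching can do better.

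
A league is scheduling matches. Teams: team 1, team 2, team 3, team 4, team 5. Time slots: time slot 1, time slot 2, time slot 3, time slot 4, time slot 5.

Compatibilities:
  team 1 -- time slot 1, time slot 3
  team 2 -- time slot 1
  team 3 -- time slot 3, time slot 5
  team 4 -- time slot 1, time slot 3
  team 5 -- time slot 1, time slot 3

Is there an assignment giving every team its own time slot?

No

The set {team 1, team 2, team 4, team 5} has only 2 neighbours ({time slot 1, time slot 3}), so by Hall's theorem at most 3 of the 5 teams can be matched.
Hence no matching covers every team.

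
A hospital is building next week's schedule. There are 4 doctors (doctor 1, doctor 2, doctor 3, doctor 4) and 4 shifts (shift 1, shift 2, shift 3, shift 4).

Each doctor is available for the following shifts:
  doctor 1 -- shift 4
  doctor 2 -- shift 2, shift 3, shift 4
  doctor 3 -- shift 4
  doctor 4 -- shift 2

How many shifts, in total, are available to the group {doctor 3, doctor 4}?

The union of neighbours of {doctor 3, doctor 4} is {shift 2, shift 4}, which has 2 elements.
Since |N(S)| = 2 ≥ |S| = 2, Hall's condition holds for this subset.

2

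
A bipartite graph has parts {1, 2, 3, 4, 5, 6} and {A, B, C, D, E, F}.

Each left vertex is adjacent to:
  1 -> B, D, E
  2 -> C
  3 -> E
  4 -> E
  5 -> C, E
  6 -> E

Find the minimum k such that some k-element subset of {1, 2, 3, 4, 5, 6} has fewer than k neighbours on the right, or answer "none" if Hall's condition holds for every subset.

Take S = {3, 4}. Its neighbourhood is {E}, so |N(S)| = 1 < |S| = 2.
No single vertex violates Hall's condition since each has at least one neighbour, so 2 is the minimum.

2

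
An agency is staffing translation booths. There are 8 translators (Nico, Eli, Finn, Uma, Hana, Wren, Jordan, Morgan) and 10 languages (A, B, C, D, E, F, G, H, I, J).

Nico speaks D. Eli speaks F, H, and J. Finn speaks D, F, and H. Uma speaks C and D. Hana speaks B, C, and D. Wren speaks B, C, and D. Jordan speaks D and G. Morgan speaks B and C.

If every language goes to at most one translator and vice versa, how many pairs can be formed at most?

6

One maximum matching: Nico-D, Eli-H, Finn-F, Uma-C, Hana-B, Jordan-G.
The set {Nico, Uma, Hana, Wren, Morgan} has only 3 neighbours ({B, C, D}), so by Hall's theorem at most 6 of the 8 translators can be matched.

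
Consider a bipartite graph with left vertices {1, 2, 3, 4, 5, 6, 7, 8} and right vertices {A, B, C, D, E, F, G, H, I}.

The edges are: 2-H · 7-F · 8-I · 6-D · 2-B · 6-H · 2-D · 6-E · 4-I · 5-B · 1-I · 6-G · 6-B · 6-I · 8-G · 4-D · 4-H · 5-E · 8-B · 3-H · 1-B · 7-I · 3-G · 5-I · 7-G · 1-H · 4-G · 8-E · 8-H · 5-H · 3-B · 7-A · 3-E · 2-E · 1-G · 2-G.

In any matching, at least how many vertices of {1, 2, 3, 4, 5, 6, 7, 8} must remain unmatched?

1

One maximum matching: 1–B, 2–D, 3–H, 4–I, 5–E, 6–G, 7–F.
The set {1, 2, 3, 4, 5, 6, 8} has only 6 neighbours ({B, D, E, G, H, I}), so by Hall's theorem at most 7 of the 8 left vertices can be matched.
That matches 7 of the 8, leaving 1 unmatched; no matching can do better.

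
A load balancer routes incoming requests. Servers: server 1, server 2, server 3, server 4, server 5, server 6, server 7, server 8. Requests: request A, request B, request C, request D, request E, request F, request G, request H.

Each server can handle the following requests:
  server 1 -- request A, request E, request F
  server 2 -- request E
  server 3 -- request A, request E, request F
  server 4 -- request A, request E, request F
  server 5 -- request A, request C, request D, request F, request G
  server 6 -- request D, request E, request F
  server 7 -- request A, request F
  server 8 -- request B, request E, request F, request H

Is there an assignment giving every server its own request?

No

The set {server 1, server 2, server 3, server 4, server 7} has only 3 neighbours ({request A, request E, request F}), so by Hall's theorem at most 6 of the 8 servers can be matched.
Hence no matching covers every server.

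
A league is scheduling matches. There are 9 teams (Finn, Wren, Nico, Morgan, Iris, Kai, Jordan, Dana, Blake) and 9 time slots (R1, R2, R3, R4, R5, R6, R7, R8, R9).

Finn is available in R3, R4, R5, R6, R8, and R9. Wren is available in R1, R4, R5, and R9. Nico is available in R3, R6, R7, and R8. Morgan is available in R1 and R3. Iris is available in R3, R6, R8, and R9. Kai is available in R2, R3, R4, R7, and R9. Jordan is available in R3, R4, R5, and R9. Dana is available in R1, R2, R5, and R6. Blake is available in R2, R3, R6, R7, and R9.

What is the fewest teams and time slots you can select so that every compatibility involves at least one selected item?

9

A maximum matching has 9 edges (e.g. Finn–R3, Wren–R4, Nico–R7, Morgan–R1, Iris–R8, Kai–R2, Jordan–R5, Dana–R6, Blake–R9).
By König's theorem the minimum vertex cover has the same size. One such cover is {Finn, Wren, Nico, Morgan, Iris, Kai, Jordan, Dana, Blake}.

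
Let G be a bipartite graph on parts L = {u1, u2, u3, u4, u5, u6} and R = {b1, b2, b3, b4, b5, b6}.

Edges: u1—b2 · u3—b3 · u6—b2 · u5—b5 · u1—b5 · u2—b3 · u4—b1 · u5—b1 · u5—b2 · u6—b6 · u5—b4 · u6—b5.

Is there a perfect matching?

No

The set {u2, u3} has only 1 neighbour ({b3}), so by Hall's theorem at most 5 of the 6 left vertices can be matched.
Hence no matching covers every left vertex.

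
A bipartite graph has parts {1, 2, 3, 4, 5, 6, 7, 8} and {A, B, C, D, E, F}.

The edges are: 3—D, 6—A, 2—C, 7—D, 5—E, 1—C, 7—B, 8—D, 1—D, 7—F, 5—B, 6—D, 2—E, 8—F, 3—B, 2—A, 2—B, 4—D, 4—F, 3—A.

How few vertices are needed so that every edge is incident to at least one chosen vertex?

{A, B, C, D, E, F} is a vertex cover of size 6: every edge has an endpoint in this set.
No smaller cover exists because 1–C, 2–A, 3–B, 4–F, 5–E, 6–D is a matching of size 6, and a cover must include an endpoint of each of these disjoint edges (König's theorem).

6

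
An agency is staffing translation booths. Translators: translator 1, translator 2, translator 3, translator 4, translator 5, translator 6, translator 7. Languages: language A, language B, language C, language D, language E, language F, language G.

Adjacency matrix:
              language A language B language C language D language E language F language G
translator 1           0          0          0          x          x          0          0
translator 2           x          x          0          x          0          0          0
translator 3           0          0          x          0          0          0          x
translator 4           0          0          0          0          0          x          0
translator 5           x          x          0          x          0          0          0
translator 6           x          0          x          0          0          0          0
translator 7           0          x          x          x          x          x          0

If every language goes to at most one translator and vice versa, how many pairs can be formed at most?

7

For example, pair translator 1→language E, translator 2→language A, translator 3→language G, translator 4→language F, translator 5→language B, translator 6→language C, translator 7→language D.
This saturates every translator, so 7 is the maximum.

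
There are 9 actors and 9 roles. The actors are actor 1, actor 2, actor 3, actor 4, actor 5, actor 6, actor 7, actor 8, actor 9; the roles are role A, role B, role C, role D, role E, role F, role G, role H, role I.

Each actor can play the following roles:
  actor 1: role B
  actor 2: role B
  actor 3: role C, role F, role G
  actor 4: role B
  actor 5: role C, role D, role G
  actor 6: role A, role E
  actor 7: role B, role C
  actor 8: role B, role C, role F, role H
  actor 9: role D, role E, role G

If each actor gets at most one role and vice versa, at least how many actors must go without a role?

2

For example, pair actor 1–role B, actor 3–role F, actor 5–role D, actor 6–role E, actor 7–role C, actor 8–role H, actor 9–role G.
The set {actor 1, actor 2, actor 4} has only 1 neighbour ({role B}), so by Hall's theorem at most 7 of the 9 actors can be matched.
That matches 7 of the 9, leaving 2 unmatched; no matching can do better.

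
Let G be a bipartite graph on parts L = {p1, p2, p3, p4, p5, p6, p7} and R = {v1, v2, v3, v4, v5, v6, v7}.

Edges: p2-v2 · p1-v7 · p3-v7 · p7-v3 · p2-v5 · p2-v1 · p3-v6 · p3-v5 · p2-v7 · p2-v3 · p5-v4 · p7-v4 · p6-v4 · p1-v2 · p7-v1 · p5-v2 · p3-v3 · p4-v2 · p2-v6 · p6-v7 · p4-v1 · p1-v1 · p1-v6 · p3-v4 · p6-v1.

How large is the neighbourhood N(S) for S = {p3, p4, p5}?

7

The union of neighbours of {p3, p4, p5} is {v1, v2, v3, v4, v5, v6, v7}, which has 7 elements.
Since |N(S)| = 7 ≥ |S| = 3, Hall's condition holds for this subset.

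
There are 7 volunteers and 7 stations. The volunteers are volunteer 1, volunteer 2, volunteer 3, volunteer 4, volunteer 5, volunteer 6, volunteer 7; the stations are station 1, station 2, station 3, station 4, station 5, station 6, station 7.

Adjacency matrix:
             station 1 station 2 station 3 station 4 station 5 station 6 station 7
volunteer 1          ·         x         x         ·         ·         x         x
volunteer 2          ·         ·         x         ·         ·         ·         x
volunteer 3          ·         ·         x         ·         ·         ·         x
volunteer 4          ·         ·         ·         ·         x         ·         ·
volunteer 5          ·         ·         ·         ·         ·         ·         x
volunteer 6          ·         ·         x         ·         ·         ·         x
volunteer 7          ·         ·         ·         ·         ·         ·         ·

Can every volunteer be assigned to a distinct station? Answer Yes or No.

No

The set {volunteer 2, volunteer 3, volunteer 5, volunteer 6, volunteer 7} has only 2 neighbours ({station 3, station 7}), so by Hall's theorem at most 4 of the 7 volunteers can be matched.
Hence no matching covers every volunteer.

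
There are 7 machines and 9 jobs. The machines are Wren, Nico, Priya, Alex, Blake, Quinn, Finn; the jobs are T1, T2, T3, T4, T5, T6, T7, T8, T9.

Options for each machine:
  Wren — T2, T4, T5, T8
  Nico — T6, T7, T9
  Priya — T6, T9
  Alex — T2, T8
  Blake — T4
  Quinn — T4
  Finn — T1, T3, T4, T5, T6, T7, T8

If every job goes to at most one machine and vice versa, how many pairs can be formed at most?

6

One maximum matching: Wren→T5, Nico→T9, Priya→T6, Alex→T8, Blake→T4, Finn→T7.
The set {Blake, Quinn} has only 1 neighbour ({T4}), so by Hall's theorem at most 6 of the 7 machines can be matched.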